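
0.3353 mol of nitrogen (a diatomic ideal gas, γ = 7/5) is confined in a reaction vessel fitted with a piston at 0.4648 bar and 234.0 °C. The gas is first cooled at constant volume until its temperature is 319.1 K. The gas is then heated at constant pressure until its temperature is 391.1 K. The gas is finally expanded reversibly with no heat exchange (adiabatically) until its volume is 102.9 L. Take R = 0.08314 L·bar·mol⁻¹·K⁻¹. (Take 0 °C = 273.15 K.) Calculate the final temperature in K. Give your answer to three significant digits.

T₄ ≈ 261 K

Convert: T₁ = 507.1 K.
From PV = nRT: V₁ = nRT₁/P₁ = 30.42 L.
Isochoric, so P/T is constant: V₂ = V₁; P₂ = P₁·(T₂/T₁) = 0.2925 bar.
Isobaric, so V/T is constant: P₃ = P₂; V₃ = V₂·(T₃/T₂) = 37.28 L.
Reversible adiabatic, γ = 7/5: T₄ = T₃·(V₃/V₄)^(γ−1) = 260.6 K; P₄ = P₃·(V₃/V₄)^γ = 0.07059 bar.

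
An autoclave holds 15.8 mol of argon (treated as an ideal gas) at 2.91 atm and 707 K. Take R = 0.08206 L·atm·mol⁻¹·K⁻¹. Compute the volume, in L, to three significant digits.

PV = nRT ⇒ V = nRT/P = (15.8 × 0.08206 × 707) / 2.91

V ≈ 315 L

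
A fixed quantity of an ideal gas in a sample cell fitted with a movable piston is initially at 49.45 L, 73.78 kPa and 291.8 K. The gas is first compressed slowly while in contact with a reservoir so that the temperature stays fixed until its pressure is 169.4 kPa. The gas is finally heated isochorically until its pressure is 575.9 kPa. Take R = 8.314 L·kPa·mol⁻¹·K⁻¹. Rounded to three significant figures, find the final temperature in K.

Isothermal, so P V is constant: T₂ = T₁; V₂ = V₁·(P₁/P₂) = 21.54 L.
V constant ⇒ P ∝ T: V₃ = V₂; T₃ = T₂·(P₃/P₂) = 992.0 K.

T₃ ≈ 992 K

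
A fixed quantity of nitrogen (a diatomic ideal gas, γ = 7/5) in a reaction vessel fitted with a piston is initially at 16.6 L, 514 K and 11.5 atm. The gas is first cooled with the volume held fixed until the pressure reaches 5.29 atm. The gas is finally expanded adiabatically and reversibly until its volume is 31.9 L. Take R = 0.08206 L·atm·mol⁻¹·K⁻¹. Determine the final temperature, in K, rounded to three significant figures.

T₃ ≈ 182 K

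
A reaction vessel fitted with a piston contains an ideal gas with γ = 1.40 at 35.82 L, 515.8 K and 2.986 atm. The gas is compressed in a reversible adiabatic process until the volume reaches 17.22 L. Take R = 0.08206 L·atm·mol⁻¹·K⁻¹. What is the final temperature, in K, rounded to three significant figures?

Adiabatic (γ = 1.40), T V^(γ−1) and P V^γ constant: T₂ = T₁·(V₁/V₂)^(γ−1) = 691.4 K; P₂ = P₁·(V₁/V₂)^γ = 8.326 atm.

T₂ ≈ 691 K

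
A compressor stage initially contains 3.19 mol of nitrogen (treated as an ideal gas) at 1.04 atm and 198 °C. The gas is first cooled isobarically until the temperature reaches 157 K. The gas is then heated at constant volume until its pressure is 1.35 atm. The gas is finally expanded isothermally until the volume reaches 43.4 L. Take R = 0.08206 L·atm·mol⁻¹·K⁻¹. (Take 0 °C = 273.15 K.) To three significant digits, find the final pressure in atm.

Convert: T₁ = 471.1 K.
From PV = nRT: V₁ = nRT₁/P₁ = 118.6 L.
Isobaric, so V/T is constant: P₂ = P₁; V₂ = V₁·(T₂/T₁) = 39.52 L.
V constant ⇒ P ∝ T: V₃ = V₂; T₃ = T₂·(P₃/P₂) = 203.8 K.
Isothermal, so P V is constant: T₄ = T₃; P₄ = P₃·(V₃/V₄) = 1.229 atm.

P₄ ≈ 1.23 atm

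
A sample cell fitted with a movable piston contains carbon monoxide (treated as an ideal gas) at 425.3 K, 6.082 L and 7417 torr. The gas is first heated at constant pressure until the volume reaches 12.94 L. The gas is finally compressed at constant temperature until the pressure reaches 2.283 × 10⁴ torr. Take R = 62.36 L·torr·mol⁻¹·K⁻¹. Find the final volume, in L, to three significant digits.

P constant ⇒ V ∝ T: P₂ = P₁; T₂ = T₁·(V₂/V₁) = 904.9 K.
Isothermal, so P V is constant: T₃ = T₂; V₃ = V₂·(P₂/P₃) = 4.204 L.

V₃ ≈ 4.20 L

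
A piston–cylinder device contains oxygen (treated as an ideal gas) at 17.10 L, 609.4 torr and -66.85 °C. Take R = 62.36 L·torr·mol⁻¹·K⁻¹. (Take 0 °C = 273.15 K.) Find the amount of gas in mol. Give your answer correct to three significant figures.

n ≈ 0.810 mol

Convert: T = 206.30 K.
PV = nRT ⇒ n = PV/(RT) = (609.4 × 17.10) / (62.36 × 206.30)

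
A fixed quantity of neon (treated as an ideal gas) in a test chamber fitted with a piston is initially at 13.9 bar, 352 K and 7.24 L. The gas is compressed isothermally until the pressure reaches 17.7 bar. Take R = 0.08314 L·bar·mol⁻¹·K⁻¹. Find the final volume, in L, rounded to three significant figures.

Isothermal, so P V is constant: T₂ = T₁; V₂ = V₁·(P₁/P₂) = 5.686 L.

V₂ ≈ 5.69 L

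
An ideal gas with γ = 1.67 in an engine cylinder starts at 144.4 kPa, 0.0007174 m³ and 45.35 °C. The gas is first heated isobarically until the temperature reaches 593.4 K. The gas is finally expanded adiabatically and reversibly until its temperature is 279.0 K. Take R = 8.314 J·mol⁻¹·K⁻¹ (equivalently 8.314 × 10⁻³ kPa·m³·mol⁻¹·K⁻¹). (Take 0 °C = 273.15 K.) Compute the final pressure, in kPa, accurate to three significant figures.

P₃ ≈ 22.0 kPa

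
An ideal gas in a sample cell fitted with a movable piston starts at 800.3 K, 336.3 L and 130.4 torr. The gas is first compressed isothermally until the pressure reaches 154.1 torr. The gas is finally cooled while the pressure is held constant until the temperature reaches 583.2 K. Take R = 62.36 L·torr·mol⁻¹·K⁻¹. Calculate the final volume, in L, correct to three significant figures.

T constant ⇒ Boyle's law P V = const: T₂ = T₁; V₂ = V₁·(P₁/P₂) = 284.6 L.
Isobaric, so V/T is constant: P₃ = P₂; V₃ = V₂·(T₃/T₂) = 207.4 L.

V₃ ≈ 207 L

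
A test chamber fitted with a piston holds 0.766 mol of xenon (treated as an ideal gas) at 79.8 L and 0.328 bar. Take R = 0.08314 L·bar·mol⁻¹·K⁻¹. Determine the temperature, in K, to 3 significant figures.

PV = nRT ⇒ T = PV/(nR) = (0.328 × 79.8) / (0.766 × 0.08314)

T ≈ 411 K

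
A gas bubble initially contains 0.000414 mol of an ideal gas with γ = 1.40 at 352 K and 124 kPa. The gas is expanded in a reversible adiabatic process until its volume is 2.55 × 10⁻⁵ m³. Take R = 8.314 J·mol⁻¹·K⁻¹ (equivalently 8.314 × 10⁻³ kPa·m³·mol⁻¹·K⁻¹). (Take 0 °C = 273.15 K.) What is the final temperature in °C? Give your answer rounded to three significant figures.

From PV = nRT: V₁ = nRT₁/P₁ = 9.771e-06 m³.
Adiabatic (γ = 1.40), T V^(γ−1) and P V^γ constant: T₂ = T₁·(V₁/V₂)^(γ−1) = 239.8 K; P₂ = P₁·(V₁/V₂)^γ = 32.37 kPa.

T₂ ≈ -33.3 °C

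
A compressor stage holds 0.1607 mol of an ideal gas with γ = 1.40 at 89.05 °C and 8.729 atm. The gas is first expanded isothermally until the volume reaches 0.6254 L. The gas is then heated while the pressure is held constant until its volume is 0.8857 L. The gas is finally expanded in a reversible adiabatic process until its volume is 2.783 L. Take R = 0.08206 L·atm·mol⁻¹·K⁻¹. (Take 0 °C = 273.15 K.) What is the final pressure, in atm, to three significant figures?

Convert: T₁ = 362.2 K.
From PV = nRT: V₁ = nRT₁/P₁ = 0.5472 L.
Isothermal, so P V is constant: T₂ = T₁; P₂ = P₁·(V₁/V₂) = 7.637 atm.
Isobaric, so V/T is constant: P₃ = P₂; T₃ = T₂·(V₃/V₂) = 513.0 K.
Reversible adiabatic, γ = 1.40: T₄ = T₃·(V₃/V₄)^(γ−1) = 324.5 K; P₄ = P₃·(V₃/V₄)^γ = 1.538 atm.

P₄ ≈ 1.54 atm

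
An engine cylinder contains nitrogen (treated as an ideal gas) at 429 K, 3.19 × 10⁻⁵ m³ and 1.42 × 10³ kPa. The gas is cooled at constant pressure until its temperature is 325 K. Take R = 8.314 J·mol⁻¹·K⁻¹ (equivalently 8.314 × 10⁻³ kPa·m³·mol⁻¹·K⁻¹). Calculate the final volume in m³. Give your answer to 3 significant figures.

P constant ⇒ V ∝ T: P₂ = P₁; V₂ = V₁·(T₂/T₁) = 2.417e-05 m³.

V₂ ≈ 2.42e-05 m³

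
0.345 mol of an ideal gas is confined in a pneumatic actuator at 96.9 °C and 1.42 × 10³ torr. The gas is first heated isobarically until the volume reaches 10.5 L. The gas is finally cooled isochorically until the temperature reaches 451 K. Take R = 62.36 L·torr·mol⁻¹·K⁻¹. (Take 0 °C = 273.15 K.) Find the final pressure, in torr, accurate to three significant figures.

P₃ ≈ 924 torr

Convert: T₁ = 370.0 K.
From PV = nRT: V₁ = nRT₁/P₁ = 5.607 L.
P constant ⇒ V ∝ T: P₂ = P₁; T₂ = T₁·(V₂/V₁) = 693.0 K.
V constant ⇒ P ∝ T: V₃ = V₂; P₃ = P₂·(T₃/T₂) = 924.1 torr.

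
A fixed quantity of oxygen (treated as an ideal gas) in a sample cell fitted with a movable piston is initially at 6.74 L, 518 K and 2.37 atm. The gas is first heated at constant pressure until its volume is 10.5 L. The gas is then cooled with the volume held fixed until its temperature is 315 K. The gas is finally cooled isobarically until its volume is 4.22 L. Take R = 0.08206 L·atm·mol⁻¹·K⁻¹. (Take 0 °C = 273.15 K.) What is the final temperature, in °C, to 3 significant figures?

T₄ ≈ -147 °C

P constant ⇒ V ∝ T: P₂ = P₁; T₂ = T₁·(V₂/V₁) = 807.0 K.
Isochoric, so P/T is constant: V₃ = V₂; P₃ = P₂·(T₃/T₂) = 0.9251 atm.
P constant ⇒ V ∝ T: P₄ = P₃; T₄ = T₃·(V₄/V₃) = 126.6 K.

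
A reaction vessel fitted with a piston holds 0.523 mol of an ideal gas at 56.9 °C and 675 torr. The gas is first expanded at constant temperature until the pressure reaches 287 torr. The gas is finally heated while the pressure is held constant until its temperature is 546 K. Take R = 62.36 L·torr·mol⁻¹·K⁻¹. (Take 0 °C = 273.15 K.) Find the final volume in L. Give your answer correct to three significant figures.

V₃ ≈ 62.0 L

Convert: T₁ = 330.0 K.
From PV = nRT: V₁ = nRT₁/P₁ = 15.95 L.
Isothermal, so P V is constant: T₂ = T₁; V₂ = V₁·(P₁/P₂) = 37.51 L.
P constant ⇒ V ∝ T: P₃ = P₂; V₃ = V₂·(T₃/T₂) = 62.05 L.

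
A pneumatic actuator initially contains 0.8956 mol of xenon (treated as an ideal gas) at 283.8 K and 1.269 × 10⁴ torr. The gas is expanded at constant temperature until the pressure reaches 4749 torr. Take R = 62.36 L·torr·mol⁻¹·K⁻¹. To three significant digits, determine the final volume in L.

V₂ ≈ 3.34 L

From PV = nRT: V₁ = nRT₁/P₁ = 1.249 L.
Isothermal, so P V is constant: T₂ = T₁; V₂ = V₁·(P₁/P₂) = 3.338 L.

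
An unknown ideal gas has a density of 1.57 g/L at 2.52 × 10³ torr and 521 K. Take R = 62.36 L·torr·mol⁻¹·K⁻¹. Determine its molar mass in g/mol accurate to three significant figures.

ρ = PM/(RT) ⇒ M = ρRT/P = (1.57 × 62.36 × 521.0) / 2.52e+03

M ≈ 20.2 g/mol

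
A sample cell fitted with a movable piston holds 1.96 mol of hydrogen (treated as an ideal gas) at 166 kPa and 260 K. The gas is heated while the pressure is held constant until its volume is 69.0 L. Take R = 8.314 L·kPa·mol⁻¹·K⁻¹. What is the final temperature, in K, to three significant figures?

T₂ ≈ 703 K

From PV = nRT: V₁ = nRT₁/P₁ = 25.52 L.
Isobaric, so V/T is constant: P₂ = P₁; T₂ = T₁·(V₂/V₁) = 702.9 K.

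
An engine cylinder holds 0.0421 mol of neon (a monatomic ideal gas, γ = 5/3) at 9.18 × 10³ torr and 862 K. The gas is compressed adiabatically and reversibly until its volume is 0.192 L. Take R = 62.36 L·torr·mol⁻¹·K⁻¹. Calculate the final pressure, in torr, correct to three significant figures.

P₂ ≈ 1.39e+04 torr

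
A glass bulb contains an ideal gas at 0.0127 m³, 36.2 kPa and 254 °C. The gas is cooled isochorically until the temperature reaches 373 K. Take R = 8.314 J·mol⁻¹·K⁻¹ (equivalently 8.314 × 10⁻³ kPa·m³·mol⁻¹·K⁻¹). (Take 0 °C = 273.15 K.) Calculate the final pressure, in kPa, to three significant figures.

P₂ ≈ 25.6 kPa

Convert: T₁ = 527.1 K.
Isochoric, so P/T is constant: V₂ = V₁; P₂ = P₁·(T₂/T₁) = 25.61 kPa.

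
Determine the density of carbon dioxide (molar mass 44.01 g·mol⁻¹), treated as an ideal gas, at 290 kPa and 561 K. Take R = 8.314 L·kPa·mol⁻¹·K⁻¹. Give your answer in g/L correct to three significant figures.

ρ ≈ 2.74 g/L

ρ = PM/(RT) = (290 × 44.01) / (8.314 × 561.0)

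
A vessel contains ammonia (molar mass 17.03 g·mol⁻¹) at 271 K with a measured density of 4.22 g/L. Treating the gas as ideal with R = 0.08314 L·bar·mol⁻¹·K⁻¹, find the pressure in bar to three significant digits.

ρ = PM/(RT) ⇒ P = ρRT/M = (4.22 × 0.08314 × 271.0) / 17.03

P ≈ 5.58 bar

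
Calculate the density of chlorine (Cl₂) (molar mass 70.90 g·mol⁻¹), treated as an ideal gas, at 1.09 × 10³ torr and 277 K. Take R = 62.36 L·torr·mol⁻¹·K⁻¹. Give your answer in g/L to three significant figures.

ρ = PM/(RT) = (1.09e+03 × 70.90) / (62.36 × 277.0)

ρ ≈ 4.47 g/L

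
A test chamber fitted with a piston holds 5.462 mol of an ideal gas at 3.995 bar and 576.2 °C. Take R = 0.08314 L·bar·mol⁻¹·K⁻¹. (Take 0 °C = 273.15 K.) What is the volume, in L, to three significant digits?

Convert: T = 849.35 K.
PV = nRT ⇒ V = nRT/P = (5.462 × 0.08314 × 849.35) / 3.995

V ≈ 96.5 L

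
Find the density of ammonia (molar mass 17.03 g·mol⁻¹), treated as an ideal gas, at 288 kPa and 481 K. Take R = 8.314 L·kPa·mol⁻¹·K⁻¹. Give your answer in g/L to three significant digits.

ρ ≈ 1.23 g/L

ρ = PM/(RT) = (288 × 17.03) / (8.314 × 481.0)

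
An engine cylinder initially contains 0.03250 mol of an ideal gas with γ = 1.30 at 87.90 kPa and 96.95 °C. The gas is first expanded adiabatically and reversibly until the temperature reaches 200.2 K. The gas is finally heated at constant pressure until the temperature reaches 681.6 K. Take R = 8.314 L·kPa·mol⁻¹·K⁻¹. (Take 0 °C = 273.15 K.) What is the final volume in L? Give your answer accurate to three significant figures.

V₃ ≈ 30.0 L

Convert: T₁ = 370.1 K.
From PV = nRT: V₁ = nRT₁/P₁ = 1.138 L.
Reversible adiabatic, γ = 1.30: P₂ = P₁·(T₂/T₁)^(γ/(γ−1)) = 6.132 kPa; V₂ = V₁·(T₁/T₂)^(1/(γ−1)) = 8.821 L.
P constant ⇒ V ∝ T: P₃ = P₂; V₃ = V₂·(T₃/T₂) = 30.03 L.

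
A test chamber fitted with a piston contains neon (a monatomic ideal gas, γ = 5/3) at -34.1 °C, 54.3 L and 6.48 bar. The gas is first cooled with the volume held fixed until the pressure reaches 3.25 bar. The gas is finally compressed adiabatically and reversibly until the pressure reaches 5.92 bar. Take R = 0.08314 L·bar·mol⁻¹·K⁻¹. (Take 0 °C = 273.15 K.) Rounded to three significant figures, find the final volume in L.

Convert: T₁ = 239.0 K.
Isochoric, so P/T is constant: V₂ = V₁; T₂ = T₁·(P₂/P₁) = 119.9 K.
Reversible adiabatic, γ = 5/3: T₃ = T₂·(P₃/P₂)^((γ−1)/γ) = 152.4 K; V₃ = V₂·(P₂/P₃)^(1/γ) = 37.89 L.

V₃ ≈ 37.9 L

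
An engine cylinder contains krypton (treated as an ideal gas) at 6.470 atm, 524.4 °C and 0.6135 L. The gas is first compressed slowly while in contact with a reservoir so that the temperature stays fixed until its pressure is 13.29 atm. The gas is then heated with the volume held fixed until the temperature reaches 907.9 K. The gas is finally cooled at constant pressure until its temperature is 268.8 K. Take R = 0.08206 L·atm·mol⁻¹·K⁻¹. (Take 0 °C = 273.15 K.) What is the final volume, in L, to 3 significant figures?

V₄ ≈ 0.0884 L

Convert: T₁ = 797.5 K.
T constant ⇒ Boyle's law P V = const: T₂ = T₁; V₂ = V₁·(P₁/P₂) = 0.2987 L.
V constant ⇒ P ∝ T: V₃ = V₂; P₃ = P₂·(T₃/T₂) = 15.13 atm.
P constant ⇒ V ∝ T: P₄ = P₃; V₄ = V₃·(T₄/T₃) = 0.08843 L.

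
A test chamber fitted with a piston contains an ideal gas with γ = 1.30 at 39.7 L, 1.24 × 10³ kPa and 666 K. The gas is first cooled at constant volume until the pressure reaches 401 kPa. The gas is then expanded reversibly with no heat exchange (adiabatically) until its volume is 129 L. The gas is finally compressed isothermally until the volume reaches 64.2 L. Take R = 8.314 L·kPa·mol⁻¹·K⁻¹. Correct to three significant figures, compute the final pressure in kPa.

P₄ ≈ 174 kPa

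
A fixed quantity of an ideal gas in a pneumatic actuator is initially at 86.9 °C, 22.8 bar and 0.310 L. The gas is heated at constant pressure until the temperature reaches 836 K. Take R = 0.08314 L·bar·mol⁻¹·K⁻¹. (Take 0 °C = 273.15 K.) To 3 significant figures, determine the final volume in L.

V₂ ≈ 0.720 L

Convert: T₁ = 360.0 K.
P constant ⇒ V ∝ T: P₂ = P₁; V₂ = V₁·(T₂/T₁) = 0.7198 L.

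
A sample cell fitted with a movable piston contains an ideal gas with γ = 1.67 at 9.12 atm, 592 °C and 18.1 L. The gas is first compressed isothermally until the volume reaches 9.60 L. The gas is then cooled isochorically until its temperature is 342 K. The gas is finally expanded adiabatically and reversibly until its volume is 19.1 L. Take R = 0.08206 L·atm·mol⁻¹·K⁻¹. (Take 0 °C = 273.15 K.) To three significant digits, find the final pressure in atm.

P₄ ≈ 2.15 atm

Convert: T₁ = 865.1 K.
T constant ⇒ Boyle's law P V = const: T₂ = T₁; P₂ = P₁·(V₁/V₂) = 17.20 atm.
Isochoric, so P/T is constant: V₃ = V₂; P₃ = P₂·(T₃/T₂) = 6.797 atm.
Reversible adiabatic, γ = 1.67: T₄ = T₃·(V₃/V₄)^(γ−1) = 215.7 K; P₄ = P₃·(V₃/V₄)^γ = 2.155 atm.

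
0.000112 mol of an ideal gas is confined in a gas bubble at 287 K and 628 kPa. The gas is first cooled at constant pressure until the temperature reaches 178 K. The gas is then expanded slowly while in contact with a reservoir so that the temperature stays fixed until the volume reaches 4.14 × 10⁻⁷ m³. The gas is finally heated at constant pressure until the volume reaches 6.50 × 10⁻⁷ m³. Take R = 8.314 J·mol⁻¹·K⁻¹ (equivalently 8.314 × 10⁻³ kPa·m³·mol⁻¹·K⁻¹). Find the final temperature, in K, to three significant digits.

T₄ ≈ 279 K

From PV = nRT: V₁ = nRT₁/P₁ = 4.255e-07 m³.
P constant ⇒ V ∝ T: P₂ = P₁; V₂ = V₁·(T₂/T₁) = 2.639e-07 m³.
Isothermal, so P V is constant: T₃ = T₂; P₃ = P₂·(V₂/V₃) = 400.4 kPa.
P constant ⇒ V ∝ T: P₄ = P₃; T₄ = T₃·(V₄/V₃) = 279.5 K.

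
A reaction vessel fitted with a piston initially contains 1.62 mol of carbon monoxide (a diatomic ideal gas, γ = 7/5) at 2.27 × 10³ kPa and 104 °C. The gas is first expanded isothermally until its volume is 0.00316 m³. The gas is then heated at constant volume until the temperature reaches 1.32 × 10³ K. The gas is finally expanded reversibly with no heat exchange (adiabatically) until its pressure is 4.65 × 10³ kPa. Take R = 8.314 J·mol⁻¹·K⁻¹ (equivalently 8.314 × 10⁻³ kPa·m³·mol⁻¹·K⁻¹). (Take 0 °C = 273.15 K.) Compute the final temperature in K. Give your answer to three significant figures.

Convert: T₁ = 377.1 K.
From PV = nRT: V₁ = nRT₁/P₁ = 0.002238 m³.
Isothermal, so P V is constant: T₂ = T₁; P₂ = P₁·(V₁/V₂) = 1608 kPa.
Isochoric, so P/T is constant: V₃ = V₂; P₃ = P₂·(T₃/T₂) = 5626 kPa.
Adiabatic (γ = 7/5), T V^(γ−1) and P V^γ constant: T₄ = T₃·(P₄/P₃)^((γ−1)/γ) = 1250 K; V₄ = V₃·(P₃/P₄)^(1/γ) = 0.003621 m³.

T₄ ≈ 1.25e+03 K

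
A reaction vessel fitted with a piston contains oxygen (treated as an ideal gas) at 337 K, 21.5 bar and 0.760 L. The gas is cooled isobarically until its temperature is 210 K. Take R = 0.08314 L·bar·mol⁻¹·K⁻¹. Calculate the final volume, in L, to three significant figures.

P constant ⇒ V ∝ T: P₂ = P₁; V₂ = V₁·(T₂/T₁) = 0.4736 L.

V₂ ≈ 0.474 L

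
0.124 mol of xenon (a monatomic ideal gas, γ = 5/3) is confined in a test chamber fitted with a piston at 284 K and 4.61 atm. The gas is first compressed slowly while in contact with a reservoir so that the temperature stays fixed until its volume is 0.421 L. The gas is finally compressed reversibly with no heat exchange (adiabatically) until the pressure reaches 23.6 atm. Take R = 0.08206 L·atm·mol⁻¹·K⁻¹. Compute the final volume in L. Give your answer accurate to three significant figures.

V₃ ≈ 0.201 L

From PV = nRT: V₁ = nRT₁/P₁ = 0.6269 L.
T constant ⇒ Boyle's law P V = const: T₂ = T₁; P₂ = P₁·(V₁/V₂) = 6.864 atm.
Adiabatic (γ = 5/3), T V^(γ−1) and P V^γ constant: T₃ = T₂·(P₃/P₂)^((γ−1)/γ) = 465.4 K; V₃ = V₂·(P₂/P₃)^(1/γ) = 0.2007 L.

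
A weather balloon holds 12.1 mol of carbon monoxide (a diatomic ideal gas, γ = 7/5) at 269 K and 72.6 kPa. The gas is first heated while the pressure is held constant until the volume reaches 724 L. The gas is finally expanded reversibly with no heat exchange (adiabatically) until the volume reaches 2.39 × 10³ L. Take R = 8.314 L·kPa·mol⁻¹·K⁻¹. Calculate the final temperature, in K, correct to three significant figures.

T₃ ≈ 324 K

From PV = nRT: V₁ = nRT₁/P₁ = 372.7 L.
Isobaric, so V/T is constant: P₂ = P₁; T₂ = T₁·(V₂/V₁) = 522.5 K.
Adiabatic (γ = 7/5), T V^(γ−1) and P V^γ constant: T₃ = T₂·(V₂/V₃)^(γ−1) = 324.1 K; P₃ = P₂·(V₂/V₃)^γ = 13.64 kPa.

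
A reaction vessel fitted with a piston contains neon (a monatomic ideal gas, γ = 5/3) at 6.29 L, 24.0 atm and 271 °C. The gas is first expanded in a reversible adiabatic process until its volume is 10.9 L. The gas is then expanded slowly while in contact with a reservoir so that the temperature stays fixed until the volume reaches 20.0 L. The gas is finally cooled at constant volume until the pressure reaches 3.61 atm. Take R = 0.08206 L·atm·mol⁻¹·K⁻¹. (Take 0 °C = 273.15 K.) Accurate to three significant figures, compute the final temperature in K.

Convert: T₁ = 544.1 K.
Reversible adiabatic, γ = 5/3: T₂ = T₁·(V₁/V₂)^(γ−1) = 377.2 K; P₂ = P₁·(V₁/V₂)^γ = 9.600 atm.
Isothermal, so P V is constant: T₃ = T₂; P₃ = P₂·(V₂/V₃) = 5.232 atm.
Isochoric, so P/T is constant: V₄ = V₃; T₄ = T₃·(P₄/P₃) = 260.3 K.

T₄ ≈ 260 K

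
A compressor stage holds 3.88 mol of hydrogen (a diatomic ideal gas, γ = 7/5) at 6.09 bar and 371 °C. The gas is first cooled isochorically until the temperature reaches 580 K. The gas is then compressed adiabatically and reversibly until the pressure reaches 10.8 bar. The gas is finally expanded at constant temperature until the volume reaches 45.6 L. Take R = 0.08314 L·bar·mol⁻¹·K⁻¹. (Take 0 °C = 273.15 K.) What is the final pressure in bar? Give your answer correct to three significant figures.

P₄ ≈ 4.98 bar

Convert: T₁ = 644.1 K.
From PV = nRT: V₁ = nRT₁/P₁ = 34.12 L.
V constant ⇒ P ∝ T: V₂ = V₁; P₂ = P₁·(T₂/T₁) = 5.484 bar.
Reversible adiabatic, γ = 7/5: T₃ = T₂·(P₃/P₂)^((γ−1)/γ) = 703.9 K; V₃ = V₂·(P₂/P₃)^(1/γ) = 21.03 L.
Isothermal, so P V is constant: T₄ = T₃; P₄ = P₃·(V₃/V₄) = 4.980 bar.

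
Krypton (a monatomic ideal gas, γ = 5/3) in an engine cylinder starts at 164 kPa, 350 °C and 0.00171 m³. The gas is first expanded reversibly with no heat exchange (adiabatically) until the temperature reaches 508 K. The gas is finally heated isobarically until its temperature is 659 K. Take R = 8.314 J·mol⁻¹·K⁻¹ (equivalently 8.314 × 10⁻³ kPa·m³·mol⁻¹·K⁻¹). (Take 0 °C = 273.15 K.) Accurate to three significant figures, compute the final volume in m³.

V₃ ≈ 0.00301 m³

Convert: T₁ = 623.1 K.
Reversible adiabatic, γ = 5/3: P₂ = P₁·(T₂/T₁)^(γ/(γ−1)) = 98.41 kPa; V₂ = V₁·(T₁/T₂)^(1/(γ−1)) = 0.002323 m³.
Isobaric, so V/T is constant: P₃ = P₂; V₃ = V₂·(T₃/T₂) = 0.003014 m³.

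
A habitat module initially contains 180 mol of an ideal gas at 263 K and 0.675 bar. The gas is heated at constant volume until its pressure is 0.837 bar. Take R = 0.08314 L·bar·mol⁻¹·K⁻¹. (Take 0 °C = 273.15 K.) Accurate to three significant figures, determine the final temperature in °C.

T₂ ≈ 53.0 °C

From PV = nRT: V₁ = nRT₁/P₁ = 5831 L.
V constant ⇒ P ∝ T: V₂ = V₁; T₂ = T₁·(P₂/P₁) = 326.1 K.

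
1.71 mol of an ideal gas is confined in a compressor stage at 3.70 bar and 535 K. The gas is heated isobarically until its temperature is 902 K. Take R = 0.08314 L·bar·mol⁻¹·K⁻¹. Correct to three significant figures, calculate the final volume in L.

V₂ ≈ 34.7 L

From PV = nRT: V₁ = nRT₁/P₁ = 20.56 L.
Isobaric, so V/T is constant: P₂ = P₁; V₂ = V₁·(T₂/T₁) = 34.66 L.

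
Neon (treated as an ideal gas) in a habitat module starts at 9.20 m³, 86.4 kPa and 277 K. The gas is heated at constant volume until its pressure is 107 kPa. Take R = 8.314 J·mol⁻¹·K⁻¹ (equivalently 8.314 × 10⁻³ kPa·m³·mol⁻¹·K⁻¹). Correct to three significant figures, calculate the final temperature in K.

V constant ⇒ P ∝ T: V₂ = V₁; T₂ = T₁·(P₂/P₁) = 343.0 K.

T₂ ≈ 343 K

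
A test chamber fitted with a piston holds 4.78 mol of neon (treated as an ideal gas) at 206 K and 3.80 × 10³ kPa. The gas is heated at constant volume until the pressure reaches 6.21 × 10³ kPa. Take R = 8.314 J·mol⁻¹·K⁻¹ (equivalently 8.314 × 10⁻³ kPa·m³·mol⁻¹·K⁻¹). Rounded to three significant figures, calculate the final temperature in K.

T₂ ≈ 337 K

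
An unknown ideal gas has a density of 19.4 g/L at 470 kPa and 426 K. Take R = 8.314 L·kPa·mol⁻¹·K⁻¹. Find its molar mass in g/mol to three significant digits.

ρ = PM/(RT) ⇒ M = ρRT/P = (19.4 × 8.314 × 426.0) / 470

M ≈ 146 g/mol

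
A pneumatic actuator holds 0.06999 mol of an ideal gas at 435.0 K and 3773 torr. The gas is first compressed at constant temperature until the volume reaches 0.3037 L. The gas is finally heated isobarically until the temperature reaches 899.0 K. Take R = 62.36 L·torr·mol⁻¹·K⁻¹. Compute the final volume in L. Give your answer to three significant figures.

V₃ ≈ 0.628 L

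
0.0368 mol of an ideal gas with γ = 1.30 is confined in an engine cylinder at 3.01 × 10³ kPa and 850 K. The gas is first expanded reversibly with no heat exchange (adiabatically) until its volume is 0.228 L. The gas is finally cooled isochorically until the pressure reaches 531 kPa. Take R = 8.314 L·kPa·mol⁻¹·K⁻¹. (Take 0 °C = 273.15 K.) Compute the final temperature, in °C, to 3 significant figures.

From PV = nRT: V₁ = nRT₁/P₁ = 0.08640 L.
Adiabatic (γ = 1.30), T V^(γ−1) and P V^γ constant: T₂ = T₁·(V₁/V₂)^(γ−1) = 635.3 K; P₂ = P₁·(V₁/V₂)^γ = 852.5 kPa.
V constant ⇒ P ∝ T: V₃ = V₂; T₃ = T₂·(P₃/P₂) = 395.7 K.

T₃ ≈ 123 °C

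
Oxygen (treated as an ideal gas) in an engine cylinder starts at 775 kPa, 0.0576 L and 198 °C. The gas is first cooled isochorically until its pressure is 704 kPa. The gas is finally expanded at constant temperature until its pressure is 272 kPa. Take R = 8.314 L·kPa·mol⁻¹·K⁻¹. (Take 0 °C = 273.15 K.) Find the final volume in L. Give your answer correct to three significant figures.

V₃ ≈ 0.149 L

Convert: T₁ = 471.1 K.
V constant ⇒ P ∝ T: V₂ = V₁; T₂ = T₁·(P₂/P₁) = 428.0 K.
T constant ⇒ Boyle's law P V = const: T₃ = T₂; V₃ = V₂·(P₂/P₃) = 0.1491 L.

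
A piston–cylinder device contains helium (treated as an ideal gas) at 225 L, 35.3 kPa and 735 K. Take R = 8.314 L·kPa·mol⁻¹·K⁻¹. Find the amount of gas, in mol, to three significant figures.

PV = nRT ⇒ n = PV/(RT) = (35.3 × 225) / (8.314 × 735)

n ≈ 1.30 mol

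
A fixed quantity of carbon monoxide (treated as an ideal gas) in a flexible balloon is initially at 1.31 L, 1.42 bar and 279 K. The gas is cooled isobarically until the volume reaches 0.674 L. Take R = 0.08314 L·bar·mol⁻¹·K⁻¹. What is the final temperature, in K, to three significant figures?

T₂ ≈ 144 K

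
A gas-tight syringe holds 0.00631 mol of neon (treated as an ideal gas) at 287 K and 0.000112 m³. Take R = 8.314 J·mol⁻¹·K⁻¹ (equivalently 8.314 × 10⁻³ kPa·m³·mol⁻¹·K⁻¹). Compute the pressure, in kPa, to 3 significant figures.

P ≈ 134 kPa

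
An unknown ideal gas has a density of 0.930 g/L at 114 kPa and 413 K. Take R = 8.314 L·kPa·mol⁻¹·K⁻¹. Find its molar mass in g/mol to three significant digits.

ρ = PM/(RT) ⇒ M = ρRT/P = (0.930 × 8.314 × 413.0) / 114

M ≈ 28.0 g/mol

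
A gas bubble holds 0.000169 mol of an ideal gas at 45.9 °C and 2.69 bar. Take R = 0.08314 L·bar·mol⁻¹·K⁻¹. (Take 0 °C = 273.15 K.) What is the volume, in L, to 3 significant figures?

Convert: T = 319.05 K.
PV = nRT ⇒ V = nRT/P = (0.000169 × 0.08314 × 319.05) / 2.69

V ≈ 0.00167 L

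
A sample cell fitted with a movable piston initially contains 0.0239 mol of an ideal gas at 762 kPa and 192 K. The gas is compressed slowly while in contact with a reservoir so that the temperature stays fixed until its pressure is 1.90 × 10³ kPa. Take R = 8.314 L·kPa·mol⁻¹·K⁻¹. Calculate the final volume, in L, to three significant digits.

V₂ ≈ 0.0201 L

From PV = nRT: V₁ = nRT₁/P₁ = 0.05007 L.
Isothermal, so P V is constant: T₂ = T₁; V₂ = V₁·(P₁/P₂) = 0.02008 L.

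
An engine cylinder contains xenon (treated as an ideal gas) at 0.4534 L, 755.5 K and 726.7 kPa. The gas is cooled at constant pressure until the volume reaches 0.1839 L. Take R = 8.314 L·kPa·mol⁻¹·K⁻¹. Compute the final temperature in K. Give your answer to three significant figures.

Isobaric, so V/T is constant: P₂ = P₁; T₂ = T₁·(V₂/V₁) = 306.4 K.

T₂ ≈ 306 K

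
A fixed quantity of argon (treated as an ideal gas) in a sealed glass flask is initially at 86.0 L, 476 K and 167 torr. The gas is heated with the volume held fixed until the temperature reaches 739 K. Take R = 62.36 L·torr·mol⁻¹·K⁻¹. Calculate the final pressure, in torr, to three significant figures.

P₂ ≈ 259 torr

V constant ⇒ P ∝ T: V₂ = V₁; P₂ = P₁·(T₂/T₁) = 259.3 torr.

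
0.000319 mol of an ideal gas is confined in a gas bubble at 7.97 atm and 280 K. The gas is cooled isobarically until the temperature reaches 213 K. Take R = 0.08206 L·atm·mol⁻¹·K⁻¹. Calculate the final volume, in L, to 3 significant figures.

From PV = nRT: V₁ = nRT₁/P₁ = 0.0009196 L.
Isobaric, so V/T is constant: P₂ = P₁; V₂ = V₁·(T₂/T₁) = 0.0006996 L.

V₂ ≈ 0.000700 L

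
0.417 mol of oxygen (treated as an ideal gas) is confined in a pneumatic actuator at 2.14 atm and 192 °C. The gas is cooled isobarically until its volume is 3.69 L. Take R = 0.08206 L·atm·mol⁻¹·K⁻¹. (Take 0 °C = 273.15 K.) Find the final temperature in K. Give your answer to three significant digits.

T₂ ≈ 231 K

Convert: T₁ = 465.1 K.
From PV = nRT: V₁ = nRT₁/P₁ = 7.438 L.
Isobaric, so V/T is constant: P₂ = P₁; T₂ = T₁·(V₂/V₁) = 230.8 K.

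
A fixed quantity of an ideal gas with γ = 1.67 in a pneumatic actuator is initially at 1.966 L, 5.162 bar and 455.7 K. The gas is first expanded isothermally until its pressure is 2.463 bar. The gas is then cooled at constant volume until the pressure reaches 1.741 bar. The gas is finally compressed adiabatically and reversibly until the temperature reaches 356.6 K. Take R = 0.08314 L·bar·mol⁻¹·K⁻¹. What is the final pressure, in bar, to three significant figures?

P₄ ≈ 2.24 bar

Isothermal, so P V is constant: T₂ = T₁; V₂ = V₁·(P₁/P₂) = 4.120 L.
Isochoric, so P/T is constant: V₃ = V₂; T₃ = T₂·(P₃/P₂) = 322.1 K.
Adiabatic (γ = 1.67), T V^(γ−1) and P V^γ constant: P₄ = P₃·(T₄/T₃)^(γ/(γ−1)) = 2.243 bar; V₄ = V₃·(T₃/T₄)^(1/(γ−1)) = 3.540 L.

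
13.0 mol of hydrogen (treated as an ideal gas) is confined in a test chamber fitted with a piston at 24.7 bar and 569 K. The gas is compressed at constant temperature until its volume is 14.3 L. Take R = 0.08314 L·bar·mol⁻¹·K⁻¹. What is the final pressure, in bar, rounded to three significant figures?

P₂ ≈ 43.0 bar

From PV = nRT: V₁ = nRT₁/P₁ = 24.90 L.
Isothermal, so P V is constant: T₂ = T₁; P₂ = P₁·(V₁/V₂) = 43.01 bar.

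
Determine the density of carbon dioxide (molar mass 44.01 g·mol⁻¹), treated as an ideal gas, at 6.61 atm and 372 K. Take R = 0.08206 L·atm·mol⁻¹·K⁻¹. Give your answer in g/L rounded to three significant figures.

ρ = PM/(RT) = (6.61 × 44.01) / (0.08206 × 372.0)

ρ ≈ 9.53 g/L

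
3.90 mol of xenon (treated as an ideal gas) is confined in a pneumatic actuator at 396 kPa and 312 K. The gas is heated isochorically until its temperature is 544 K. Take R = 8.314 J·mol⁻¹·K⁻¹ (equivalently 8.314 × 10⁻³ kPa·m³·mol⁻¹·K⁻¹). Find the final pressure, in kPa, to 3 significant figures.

From PV = nRT: V₁ = nRT₁/P₁ = 0.02555 m³.
V constant ⇒ P ∝ T: V₂ = V₁; P₂ = P₁·(T₂/T₁) = 690.5 kPa.

P₂ ≈ 690 kPa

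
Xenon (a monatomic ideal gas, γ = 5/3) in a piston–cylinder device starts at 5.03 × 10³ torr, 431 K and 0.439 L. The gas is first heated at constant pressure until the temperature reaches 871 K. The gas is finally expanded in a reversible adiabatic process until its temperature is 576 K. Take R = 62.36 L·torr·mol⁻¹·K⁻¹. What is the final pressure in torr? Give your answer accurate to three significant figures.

P constant ⇒ V ∝ T: P₂ = P₁; V₂ = V₁·(T₂/T₁) = 0.8872 L.
Adiabatic (γ = 5/3), T V^(γ−1) and P V^γ constant: P₃ = P₂·(T₃/T₂)^(γ/(γ−1)) = 1789 torr; V₃ = V₂·(T₂/T₃)^(1/(γ−1)) = 1.650 L.

P₃ ≈ 1.79e+03 torr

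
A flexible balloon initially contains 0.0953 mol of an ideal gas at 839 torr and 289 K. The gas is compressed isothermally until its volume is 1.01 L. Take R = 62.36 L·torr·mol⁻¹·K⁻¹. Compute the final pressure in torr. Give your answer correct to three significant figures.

P₂ ≈ 1.70e+03 torr

From PV = nRT: V₁ = nRT₁/P₁ = 2.047 L.
T constant ⇒ Boyle's law P V = const: T₂ = T₁; P₂ = P₁·(V₁/V₂) = 1700 torr.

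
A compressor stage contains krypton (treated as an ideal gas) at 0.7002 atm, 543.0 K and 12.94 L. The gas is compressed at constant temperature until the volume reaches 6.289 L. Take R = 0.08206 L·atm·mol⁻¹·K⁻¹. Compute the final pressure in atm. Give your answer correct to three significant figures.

Isothermal, so P V is constant: T₂ = T₁; P₂ = P₁·(V₁/V₂) = 1.441 atm.

P₂ ≈ 1.44 atm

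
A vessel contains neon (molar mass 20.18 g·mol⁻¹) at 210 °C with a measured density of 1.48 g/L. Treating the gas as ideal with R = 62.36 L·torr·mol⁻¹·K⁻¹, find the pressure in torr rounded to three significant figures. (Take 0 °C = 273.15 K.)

ρ = PM/(RT) ⇒ P = ρRT/M = (1.48 × 62.36 × 483.1) / 20.18

P ≈ 2.21e+03 torr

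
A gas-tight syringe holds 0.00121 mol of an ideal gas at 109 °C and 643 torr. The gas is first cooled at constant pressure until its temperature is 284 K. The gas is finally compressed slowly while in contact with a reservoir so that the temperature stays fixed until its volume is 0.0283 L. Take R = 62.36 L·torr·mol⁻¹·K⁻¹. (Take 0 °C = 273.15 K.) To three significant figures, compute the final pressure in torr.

P₃ ≈ 757 torr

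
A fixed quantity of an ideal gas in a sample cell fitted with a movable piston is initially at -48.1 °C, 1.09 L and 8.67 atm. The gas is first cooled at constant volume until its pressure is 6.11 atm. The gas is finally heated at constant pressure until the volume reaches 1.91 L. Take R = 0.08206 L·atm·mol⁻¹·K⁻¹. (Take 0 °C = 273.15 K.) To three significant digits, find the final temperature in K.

Convert: T₁ = 225.0 K.
Isochoric, so P/T is constant: V₂ = V₁; T₂ = T₁·(P₂/P₁) = 158.6 K.
Isobaric, so V/T is constant: P₃ = P₂; T₃ = T₂·(V₃/V₂) = 277.9 K.

T₃ ≈ 278 K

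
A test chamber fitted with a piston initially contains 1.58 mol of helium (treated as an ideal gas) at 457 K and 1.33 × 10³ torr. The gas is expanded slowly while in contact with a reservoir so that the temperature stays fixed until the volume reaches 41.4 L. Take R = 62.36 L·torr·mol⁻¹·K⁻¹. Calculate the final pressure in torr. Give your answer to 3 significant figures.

From PV = nRT: V₁ = nRT₁/P₁ = 33.86 L.
Isothermal, so P V is constant: T₂ = T₁; P₂ = P₁·(V₁/V₂) = 1088 torr.

P₂ ≈ 1.09e+03 torr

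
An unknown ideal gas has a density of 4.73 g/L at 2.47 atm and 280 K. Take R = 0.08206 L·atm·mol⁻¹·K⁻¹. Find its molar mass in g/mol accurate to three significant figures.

M ≈ 44.0 g/mol

ρ = PM/(RT) ⇒ M = ρRT/P = (4.73 × 0.08206 × 280.0) / 2.47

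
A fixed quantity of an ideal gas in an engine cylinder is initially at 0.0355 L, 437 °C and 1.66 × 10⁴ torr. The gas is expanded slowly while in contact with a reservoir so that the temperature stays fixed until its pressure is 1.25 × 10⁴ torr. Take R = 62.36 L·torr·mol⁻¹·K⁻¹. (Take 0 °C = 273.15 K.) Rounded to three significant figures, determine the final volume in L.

Convert: T₁ = 710.1 K.
T constant ⇒ Boyle's law P V = const: T₂ = T₁; V₂ = V₁·(P₁/P₂) = 0.04714 L.

V₂ ≈ 0.0471 L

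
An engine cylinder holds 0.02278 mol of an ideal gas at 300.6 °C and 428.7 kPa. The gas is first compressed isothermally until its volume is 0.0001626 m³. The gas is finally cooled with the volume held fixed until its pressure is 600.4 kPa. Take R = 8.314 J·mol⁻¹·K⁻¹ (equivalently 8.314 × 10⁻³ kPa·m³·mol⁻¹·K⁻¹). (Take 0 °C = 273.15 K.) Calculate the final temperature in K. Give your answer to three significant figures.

T₃ ≈ 515 K

Convert: T₁ = 573.8 K.
From PV = nRT: V₁ = nRT₁/P₁ = 0.0002535 m³.
T constant ⇒ Boyle's law P V = const: T₂ = T₁; P₂ = P₁·(V₁/V₂) = 668.3 kPa.
Isochoric, so P/T is constant: V₃ = V₂; T₃ = T₂·(P₃/P₂) = 515.5 K.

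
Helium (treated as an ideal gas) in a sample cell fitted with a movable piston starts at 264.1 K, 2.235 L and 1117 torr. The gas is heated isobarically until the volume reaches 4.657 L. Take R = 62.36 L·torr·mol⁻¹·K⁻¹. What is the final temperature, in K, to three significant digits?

P constant ⇒ V ∝ T: P₂ = P₁; T₂ = T₁·(V₂/V₁) = 550.3 K.

T₂ ≈ 550 K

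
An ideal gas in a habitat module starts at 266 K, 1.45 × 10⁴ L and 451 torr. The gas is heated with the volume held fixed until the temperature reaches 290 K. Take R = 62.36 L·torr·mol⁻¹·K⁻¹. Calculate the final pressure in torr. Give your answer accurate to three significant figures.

P₂ ≈ 492 torr

V constant ⇒ P ∝ T: V₂ = V₁; P₂ = P₁·(T₂/T₁) = 491.7 torr.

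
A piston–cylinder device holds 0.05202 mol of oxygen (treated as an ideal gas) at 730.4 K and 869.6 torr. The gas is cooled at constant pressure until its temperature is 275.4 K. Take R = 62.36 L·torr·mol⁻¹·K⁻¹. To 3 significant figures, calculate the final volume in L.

V₂ ≈ 1.03 L

From PV = nRT: V₁ = nRT₁/P₁ = 2.725 L.
Isobaric, so V/T is constant: P₂ = P₁; V₂ = V₁·(T₂/T₁) = 1.027 L.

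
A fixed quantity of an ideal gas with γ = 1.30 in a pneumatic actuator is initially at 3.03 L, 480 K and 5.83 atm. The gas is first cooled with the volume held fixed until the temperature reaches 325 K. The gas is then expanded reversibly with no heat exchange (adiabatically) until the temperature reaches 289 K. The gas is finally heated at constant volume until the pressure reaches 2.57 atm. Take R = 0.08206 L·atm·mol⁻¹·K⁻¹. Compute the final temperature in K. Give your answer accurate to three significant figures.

T₄ ≈ 313 K

V constant ⇒ P ∝ T: V₂ = V₁; P₂ = P₁·(T₂/T₁) = 3.947 atm.
Reversible adiabatic, γ = 1.30: P₃ = P₂·(T₃/T₂)^(γ/(γ−1)) = 2.373 atm; V₃ = V₂·(T₂/T₃)^(1/(γ−1)) = 4.481 L.
Isochoric, so P/T is constant: V₄ = V₃; T₄ = T₃·(P₄/P₃) = 312.9 K.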